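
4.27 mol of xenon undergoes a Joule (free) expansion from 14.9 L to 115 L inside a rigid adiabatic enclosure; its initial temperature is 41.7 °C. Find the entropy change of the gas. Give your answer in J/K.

ΔS_gas = 72.5 J/K

For an ideal gas in free expansion Q = 0 and W = 0, so T is unchanged.
Entropy is a state function; using a reversible isothermal path, ΔS_gas = nR ln(V₂/V₁) = 4.27 × 8.314 × ln(115/14.9) = 72.5 J/K.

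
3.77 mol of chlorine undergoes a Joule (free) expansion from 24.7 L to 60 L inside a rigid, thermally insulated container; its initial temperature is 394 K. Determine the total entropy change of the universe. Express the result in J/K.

ΔS_universe = 27.8 J/K

No heat is exchanged and no work is done, so the ideal-gas temperature stays constant.
Entropy is a state function; using a reversible isothermal path, ΔS_gas = nR ln(V₂/V₁) = 3.77 × 8.314 × ln(60/24.7) = 27.8 J/K.
The insulated surroundings exchange no heat, so ΔS_surr = 0 and ΔS_universe = ΔS_gas.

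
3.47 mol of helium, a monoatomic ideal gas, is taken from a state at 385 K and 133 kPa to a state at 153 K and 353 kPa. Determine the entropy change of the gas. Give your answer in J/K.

ΔS = nC_p ln(T₂/T₁) − nR ln(P₂/P₁), with C_p = 5R/2 = 20.79 J mol⁻¹ K⁻¹ for a monoatomic ideal gas.
ΔS = 3.47 × [20.79 × ln(153/385) − 8.314 × ln(353/133)] = -94.7 J/K.

ΔS = -94.7 J/K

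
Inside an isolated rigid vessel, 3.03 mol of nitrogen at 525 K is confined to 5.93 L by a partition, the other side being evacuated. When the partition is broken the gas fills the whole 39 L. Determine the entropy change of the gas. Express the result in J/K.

ΔS_gas = 47.4 J/K

No heat is exchanged and no work is done, so the ideal-gas temperature stays constant.
Entropy is a state function; using a reversible isothermal path, ΔS_gas = nR ln(V₂/V₁) = 3.03 × 8.314 × ln(39/5.93) = 47.4 J/K.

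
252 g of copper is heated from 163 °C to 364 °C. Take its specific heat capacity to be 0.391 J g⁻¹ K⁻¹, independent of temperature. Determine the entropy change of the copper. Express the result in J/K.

ΔS = 37.3 J/K

In kelvin: T₁ = 436.15 K, T₂ = 637.15 K. ΔS = ∫dQ_rev/T = m c ln(T₂/T₁) = 252 × 0.391 × ln(637.15/436.15) = 37.3 J/K.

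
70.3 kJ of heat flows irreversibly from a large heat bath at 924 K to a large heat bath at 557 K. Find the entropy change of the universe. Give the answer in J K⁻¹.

ΔS_hot = −Q/T_H = −70300/924 = -76.08 J/K and ΔS_cold = +Q/T_C = 70300/557 = 126.2 J/K.
ΔS_total = -76.08 + 126.2 = 50.1 J/K, positive as the second law requires.

ΔS_total = 50.1 J/K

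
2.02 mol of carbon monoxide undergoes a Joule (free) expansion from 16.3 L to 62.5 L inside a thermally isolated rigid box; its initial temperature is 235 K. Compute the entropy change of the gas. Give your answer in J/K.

ΔS_gas = 22.6 J/K

No heat is exchanged and no work is done, so the ideal-gas temperature stays constant.
Entropy is a state function; using a reversible isothermal path, ΔS_gas = nR ln(V₂/V₁) = 2.02 × 8.314 × ln(62.5/16.3) = 22.6 J/K.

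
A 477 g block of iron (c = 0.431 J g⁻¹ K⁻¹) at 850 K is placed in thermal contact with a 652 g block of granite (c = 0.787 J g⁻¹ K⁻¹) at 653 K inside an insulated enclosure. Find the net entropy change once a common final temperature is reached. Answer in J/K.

ΔS_total = 5.29 J/K

Energy balance: T_f = (m₁c₁T₁ + m₂c₂T₂)/(m₁c₁ + m₂c₂) = 709.35 K.
ΔS₁ = m₁c₁ ln(T_f/T₁) = 205.587 × ln(709.35/850) = -37.188 J/K.
ΔS₂ = m₂c₂ ln(T_f/T₂) = 513.124 × ln(709.35/653) = 42.474 J/K.
ΔS_total = -37.188 + 42.474 = 5.29 J/K.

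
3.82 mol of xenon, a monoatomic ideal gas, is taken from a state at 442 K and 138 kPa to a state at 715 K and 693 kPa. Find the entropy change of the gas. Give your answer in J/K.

ΔS = nC_p ln(T₂/T₁) − nR ln(P₂/P₁), with C_p = 5R/2 = 20.79 J mol⁻¹ K⁻¹ for a monoatomic ideal gas.
ΔS = 3.82 × [20.79 × ln(715/442) − 8.314 × ln(693/138)] = -13.1 J/K.

ΔS = -13.1 J/K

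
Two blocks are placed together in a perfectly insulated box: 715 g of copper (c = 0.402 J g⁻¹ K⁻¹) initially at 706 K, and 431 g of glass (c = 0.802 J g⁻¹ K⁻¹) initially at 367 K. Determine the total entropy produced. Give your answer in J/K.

ΔS_total = 33.7 J/K

Energy balance: T_f = (m₁c₁T₁ + m₂c₂T₂)/(m₁c₁ + m₂c₂) = 520.91 K.
ΔS₁ = m₁c₁ ln(T_f/T₁) = 287.43 × ln(520.91/706) = -87.39 J/K.
ΔS₂ = m₂c₂ ln(T_f/T₂) = 345.662 × ln(520.91/367) = 121.1 J/K.
ΔS_total = -87.39 + 121.1 = 33.7 J/K.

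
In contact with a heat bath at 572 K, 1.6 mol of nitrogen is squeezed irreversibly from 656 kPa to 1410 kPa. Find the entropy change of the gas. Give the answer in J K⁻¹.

ΔS_gas = -10.2 J/K

Entropy is a state function, so ΔS_gas depends only on the end states.
For an isothermal ideal gas ΔS_gas = nR ln(P₁/P₂) = 1.6 × 8.314 × ln(656/1410) = -10.2 J/K.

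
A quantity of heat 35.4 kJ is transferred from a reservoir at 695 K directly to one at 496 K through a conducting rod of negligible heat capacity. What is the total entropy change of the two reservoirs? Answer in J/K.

ΔS_total = 20.4 J/K

ΔS_hot = −Q/T_H = −35400/695 = -50.94 J/K and ΔS_cold = +Q/T_C = 35400/496 = 71.37 J/K.
ΔS_total = -50.94 + 71.37 = 20.4 J/K, positive as the second law requires.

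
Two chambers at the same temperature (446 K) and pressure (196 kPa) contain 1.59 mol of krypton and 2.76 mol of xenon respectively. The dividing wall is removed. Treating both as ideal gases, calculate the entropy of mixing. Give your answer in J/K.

ΔS_mix = 23.7 J/K

Mole fractions: x_A = 1.59/4.35 = 0.366, x_B = 0.634.
ΔS_mix = −R(n_A ln x_A + n_B ln x_B) = −8.314 × (1.59 ln 0.366 + 2.76 ln 0.634) = 23.7 J/K.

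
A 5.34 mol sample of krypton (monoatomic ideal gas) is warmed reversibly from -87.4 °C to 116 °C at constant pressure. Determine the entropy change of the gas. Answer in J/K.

ΔS = 82.1 J/K

In kelvin: T₁ = 185.75 K, T₂ = 389.15 K. At constant pressure, ΔS = nC_p ln(T₂/T₁) with C_p = 5R/2 = 20.79 J mol⁻¹ K⁻¹.
ΔS = 5.34 × 20.79 × ln(389.15/185.75) = 82.1 J/K.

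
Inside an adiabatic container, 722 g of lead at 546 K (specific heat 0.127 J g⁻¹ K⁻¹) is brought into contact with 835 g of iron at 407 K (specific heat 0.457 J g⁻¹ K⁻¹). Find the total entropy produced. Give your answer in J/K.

Energy balance: T_f = (m₁c₁T₁ + m₂c₂T₂)/(m₁c₁ + m₂c₂) = 433.93 K.
ΔS₁ = m₁c₁ ln(T_f/T₁) = 91.694 × ln(433.93/546) = -21.07 J/K.
ΔS₂ = m₂c₂ ln(T_f/T₂) = 381.595 × ln(433.93/407) = 24.45 J/K.
ΔS_total = -21.07 + 24.45 = 3.38 J/K.

ΔS_total = 3.38 J/K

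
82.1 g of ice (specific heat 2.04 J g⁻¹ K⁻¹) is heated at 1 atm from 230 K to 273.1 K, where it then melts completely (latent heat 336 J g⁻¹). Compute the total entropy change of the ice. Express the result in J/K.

ΔS = 130 J/K

Warming step: ΔS₁ = m c ln(T_tr/T_i) = 82.1 × 2.04 × ln(273.1/230) = 28.77 J/K.
Phase change: ΔS₂ = +mL/T_tr = 82.1 × 336 / 273.1 = 101 J/K.
ΔS_total = (28.77) + (101) = 130 J/K.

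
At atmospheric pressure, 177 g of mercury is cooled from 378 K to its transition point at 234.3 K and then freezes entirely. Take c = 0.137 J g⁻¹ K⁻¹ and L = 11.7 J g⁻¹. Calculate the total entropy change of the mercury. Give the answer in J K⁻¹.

Cooling step: ΔS₁ = m c ln(T_tr/T_i) = 177 × 0.137 × ln(234.3/378) = -11.6 J/K.
Phase change: ΔS₂ = −mL/T_tr = −177 × 11.7 / 234.3 = -8.839 J/K.
ΔS_total = (-11.6) + (-8.839) = -20.4 J/K.

ΔS = -20.4 J/K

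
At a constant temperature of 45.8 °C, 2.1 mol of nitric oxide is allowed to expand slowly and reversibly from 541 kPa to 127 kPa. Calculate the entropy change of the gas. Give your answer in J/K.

For an isothermal ideal gas ΔS_gas = nR ln(P₁/P₂) = 2.1 × 8.314 × ln(541/127) = 25.3 J/K.

ΔS_gas = 25.3 J/K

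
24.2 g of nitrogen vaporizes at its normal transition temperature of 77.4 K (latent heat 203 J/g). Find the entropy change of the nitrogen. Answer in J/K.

ΔS = 63.5 J/K

Heat absorbed by the substance: Q = mL = 24.2 × 203 = 4912.6 J.
At constant T, ΔS = Q_rev/T = 4912.6 / 77.4 = 63.5 J/K.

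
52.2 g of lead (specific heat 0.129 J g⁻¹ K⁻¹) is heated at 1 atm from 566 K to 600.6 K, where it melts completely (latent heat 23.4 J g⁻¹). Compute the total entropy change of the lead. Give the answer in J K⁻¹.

ΔS = 2.43 J/K

Warming step: ΔS₁ = m c ln(T_tr/T_i) = 52.2 × 0.129 × ln(600.6/566) = 0.3996 J/K.
Phase change: ΔS₂ = +mL/T_tr = 52.2 × 23.4 / 600.6 = 2.034 J/K.
ΔS_total = (0.3996) + (2.034) = 2.43 J/K.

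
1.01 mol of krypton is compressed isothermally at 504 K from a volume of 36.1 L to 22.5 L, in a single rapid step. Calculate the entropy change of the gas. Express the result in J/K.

ΔS_gas = -3.97 J/K

Entropy is a state function, so ΔS_gas depends only on the end states.
For an isothermal ideal gas ΔS_gas = nR ln(V₂/V₁) = 1.01 × 8.314 × ln(22.5/36.1) = -3.97 J/K.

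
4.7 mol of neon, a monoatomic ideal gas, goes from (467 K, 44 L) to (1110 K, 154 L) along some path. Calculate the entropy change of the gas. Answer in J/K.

Entropy is a state function: ΔS = nC_V ln(T₂/T₁) + nR ln(V₂/V₁), with C_V = 3R/2 = 12.47 J mol⁻¹ K⁻¹ for a monoatomic ideal gas.
ΔS = 4.7 × [12.47 × ln(1110/467) + 8.314 × ln(154/44)] = 99.7 J/K.

ΔS = 99.7 J/K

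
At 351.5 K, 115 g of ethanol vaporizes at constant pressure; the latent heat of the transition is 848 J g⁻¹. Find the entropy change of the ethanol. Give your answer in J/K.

ΔS = 277 J/K

Heat absorbed by the substance: Q = mL = 115 × 848 = 97520 J.
At constant T, ΔS = Q_rev/T = 97520 / 351.5 = 277 J/K.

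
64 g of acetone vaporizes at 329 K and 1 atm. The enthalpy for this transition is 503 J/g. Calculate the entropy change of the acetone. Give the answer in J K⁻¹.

ΔS = 97.8 J/K

Heat absorbed by the substance: Q = mL = 64 × 503 = 32192 J.
At constant T, ΔS = Q_rev/T = 32192 / 329 = 97.8 J/K.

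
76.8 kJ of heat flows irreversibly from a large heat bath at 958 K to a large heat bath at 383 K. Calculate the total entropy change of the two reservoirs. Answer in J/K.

ΔS_hot = −Q/T_H = −76800/958 = -80.17 J/K and ΔS_cold = +Q/T_C = 76800/383 = 200.5 J/K.
ΔS_total = -80.17 + 200.5 = 120 J/K, positive as the second law requires.

ΔS_total = 120 J/K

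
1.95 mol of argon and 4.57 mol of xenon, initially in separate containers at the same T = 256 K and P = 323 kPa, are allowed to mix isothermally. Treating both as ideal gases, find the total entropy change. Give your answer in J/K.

Mole fractions: x_A = 1.95/6.52 = 0.299, x_B = 0.701.
ΔS_mix = −R(n_A ln x_A + n_B ln x_B) = −8.314 × (1.95 ln 0.299 + 4.57 ln 0.701) = 33.1 J/K.

ΔS_mix = 33.1 J/K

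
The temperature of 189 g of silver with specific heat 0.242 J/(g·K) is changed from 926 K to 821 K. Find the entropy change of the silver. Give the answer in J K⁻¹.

ΔS = -5.5 J/K

ΔS = ∫dQ_rev/T = m c ln(T₂/T₁) = 189 × 0.242 × ln(821/926) = -5.5 J/K.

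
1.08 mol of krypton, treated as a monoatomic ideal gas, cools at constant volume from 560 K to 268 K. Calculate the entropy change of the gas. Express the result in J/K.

At constant volume, ΔS = nC_V ln(T₂/T₁) with C_V = 3R/2 = 12.47 J mol⁻¹ K⁻¹.
ΔS = 1.08 × 12.47 × ln(268/560) = -9.93 J/K.

ΔS = -9.93 J/K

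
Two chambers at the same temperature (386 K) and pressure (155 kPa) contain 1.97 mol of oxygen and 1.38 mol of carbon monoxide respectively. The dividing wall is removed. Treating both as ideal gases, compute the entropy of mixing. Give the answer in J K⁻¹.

Mole fractions: x_A = 1.97/3.35 = 0.588, x_B = 0.412.
ΔS_mix = −R(n_A ln x_A + n_B ln x_B) = −8.314 × (1.97 ln 0.588 + 1.38 ln 0.412) = 18.9 J/K.

ΔS_mix = 18.9 J/K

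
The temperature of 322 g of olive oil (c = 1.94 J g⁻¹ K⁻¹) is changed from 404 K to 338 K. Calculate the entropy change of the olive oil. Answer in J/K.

ΔS = ∫dQ_rev/T = m c ln(T₂/T₁) = 322 × 1.94 × ln(338/404) = -111 J/K.

ΔS = -111 J/K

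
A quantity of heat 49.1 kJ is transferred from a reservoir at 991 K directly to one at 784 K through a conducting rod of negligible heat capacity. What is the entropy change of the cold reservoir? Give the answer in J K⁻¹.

ΔS_cold = 62.6 J/K

The cold reservoir gains heat Q, so ΔS_cold = +Q/T_C = 49100/784 = 62.6 J/K.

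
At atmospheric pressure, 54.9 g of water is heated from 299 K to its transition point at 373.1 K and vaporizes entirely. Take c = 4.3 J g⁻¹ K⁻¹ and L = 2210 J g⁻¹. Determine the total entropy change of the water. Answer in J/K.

Warming step: ΔS₁ = m c ln(T_tr/T_i) = 54.9 × 4.3 × ln(373.1/299) = 52.27 J/K.
Phase change: ΔS₂ = +mL/T_tr = 54.9 × 2210 / 373.1 = 325.2 J/K.
ΔS_total = (52.27) + (325.2) = 377 J/K.

ΔS = 377 J/K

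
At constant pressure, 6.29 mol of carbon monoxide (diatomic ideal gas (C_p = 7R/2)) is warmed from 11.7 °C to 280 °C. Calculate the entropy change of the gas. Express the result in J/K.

ΔS = 121 J/K

In kelvin: T₁ = 284.85 K, T₂ = 553.15 K. At constant pressure, ΔS = nC_p ln(T₂/T₁) with C_p = 7R/2 = 29.1 J mol⁻¹ K⁻¹.
ΔS = 6.29 × 29.1 × ln(553.15/284.85) = 121 J/K.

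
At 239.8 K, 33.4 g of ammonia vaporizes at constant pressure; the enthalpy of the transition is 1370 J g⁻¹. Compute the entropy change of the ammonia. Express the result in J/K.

Heat absorbed by the substance: Q = mL = 33.4 × 1370 = 45758 J.
At constant T, ΔS = Q_rev/T = 45758 / 239.8 = 191 J/K.

ΔS = 191 J/K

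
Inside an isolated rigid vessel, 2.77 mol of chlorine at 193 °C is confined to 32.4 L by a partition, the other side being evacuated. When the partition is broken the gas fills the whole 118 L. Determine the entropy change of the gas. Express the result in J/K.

For an ideal gas in free expansion Q = 0 and W = 0, so T is unchanged.
Entropy is a state function; using a reversible isothermal path, ΔS_gas = nR ln(V₂/V₁) = 2.77 × 8.314 × ln(118/32.4) = 29.8 J/K.

ΔS_gas = 29.8 J/K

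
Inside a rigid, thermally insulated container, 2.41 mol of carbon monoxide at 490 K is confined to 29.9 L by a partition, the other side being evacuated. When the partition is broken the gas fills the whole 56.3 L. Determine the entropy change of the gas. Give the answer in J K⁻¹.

ΔS_gas = 12.7 J/K

For an ideal gas in free expansion Q = 0 and W = 0, so T is unchanged.
Entropy is a state function; using a reversible isothermal path, ΔS_gas = nR ln(V₂/V₁) = 2.41 × 8.314 × ln(56.3/29.9) = 12.7 J/K.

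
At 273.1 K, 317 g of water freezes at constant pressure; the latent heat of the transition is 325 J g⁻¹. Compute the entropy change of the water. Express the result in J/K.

Heat released by the substance: Q = −mL = −317 × 325 = −103025 J.
At constant T, ΔS = Q_rev/T = −103025 / 273.1 = -377 J/K.

ΔS = -377 J/K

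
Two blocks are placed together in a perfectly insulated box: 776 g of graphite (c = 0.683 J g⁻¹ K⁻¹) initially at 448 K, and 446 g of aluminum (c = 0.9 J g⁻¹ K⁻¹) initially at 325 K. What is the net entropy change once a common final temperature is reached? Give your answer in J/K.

ΔS_total = 11.5 J/K

Energy balance: T_f = (m₁c₁T₁ + m₂c₂T₂)/(m₁c₁ + m₂c₂) = 394.99 K.
ΔS₁ = m₁c₁ ln(T_f/T₁) = 530.008 × ln(394.99/448) = -66.743 J/K.
ΔS₂ = m₂c₂ ln(T_f/T₂) = 401.4 × ln(394.99/325) = 78.289 J/K.
ΔS_total = -66.743 + 78.289 = 11.5 J/K.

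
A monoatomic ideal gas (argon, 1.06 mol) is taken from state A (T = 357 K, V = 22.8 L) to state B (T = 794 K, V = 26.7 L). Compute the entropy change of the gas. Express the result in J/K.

ΔS = 12 J/K

Entropy is a state function: ΔS = nC_V ln(T₂/T₁) + nR ln(V₂/V₁), with C_V = 3R/2 = 12.47 J mol⁻¹ K⁻¹ for a monoatomic ideal gas.
ΔS = 1.06 × [12.47 × ln(794/357) + 8.314 × ln(26.7/22.8)] = 12 J/K.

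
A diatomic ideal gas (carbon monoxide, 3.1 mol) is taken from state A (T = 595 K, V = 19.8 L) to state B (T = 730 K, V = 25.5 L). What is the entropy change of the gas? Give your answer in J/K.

Entropy is a state function: ΔS = nC_V ln(T₂/T₁) + nR ln(V₂/V₁), with C_V = 5R/2 = 20.79 J mol⁻¹ K⁻¹ for a diatomic ideal gas.
ΔS = 3.1 × [20.79 × ln(730/595) + 8.314 × ln(25.5/19.8)] = 19.7 J/K.

ΔS = 19.7 J/K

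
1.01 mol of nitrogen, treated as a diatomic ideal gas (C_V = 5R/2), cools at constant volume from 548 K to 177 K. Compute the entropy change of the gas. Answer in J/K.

ΔS = -23.7 J/K

At constant volume, ΔS = nC_V ln(T₂/T₁) with C_V = 5R/2 = 20.79 J mol⁻¹ K⁻¹.
ΔS = 1.01 × 20.79 × ln(177/548) = -23.7 J/K.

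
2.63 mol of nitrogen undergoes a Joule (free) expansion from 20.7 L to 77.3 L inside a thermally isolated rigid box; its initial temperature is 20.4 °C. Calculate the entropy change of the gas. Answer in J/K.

ΔS_gas = 28.8 J/K

No heat is exchanged and no work is done, so the ideal-gas temperature stays constant.
Entropy is a state function; using a reversible isothermal path, ΔS_gas = nR ln(V₂/V₁) = 2.63 × 8.314 × ln(77.3/20.7) = 28.8 J/K.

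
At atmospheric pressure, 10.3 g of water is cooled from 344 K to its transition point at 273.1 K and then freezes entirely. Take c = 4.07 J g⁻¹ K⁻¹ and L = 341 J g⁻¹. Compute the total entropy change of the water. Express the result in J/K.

ΔS = -22.5 J/K

Cooling step: ΔS₁ = m c ln(T_tr/T_i) = 10.3 × 4.07 × ln(273.1/344) = -9.676 J/K.
Phase change: ΔS₂ = −mL/T_tr = −10.3 × 341 / 273.1 = -12.86 J/K.
ΔS_total = (-9.676) + (-12.86) = -22.5 J/K.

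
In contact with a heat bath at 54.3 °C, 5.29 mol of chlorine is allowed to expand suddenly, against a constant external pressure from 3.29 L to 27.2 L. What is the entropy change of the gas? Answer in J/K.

ΔS_gas = 92.9 J/K

Entropy is a state function, so ΔS_gas depends only on the end states.
For an isothermal ideal gas ΔS_gas = nR ln(V₂/V₁) = 5.29 × 8.314 × ln(27.2/3.29) = 92.9 J/K.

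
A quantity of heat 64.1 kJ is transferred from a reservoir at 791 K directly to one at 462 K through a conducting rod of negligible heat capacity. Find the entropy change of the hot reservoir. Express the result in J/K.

ΔS_hot = -81 J/K

The hot reservoir loses heat Q, so ΔS_hot = −Q/T_H = −64100/791 = -81 J/K.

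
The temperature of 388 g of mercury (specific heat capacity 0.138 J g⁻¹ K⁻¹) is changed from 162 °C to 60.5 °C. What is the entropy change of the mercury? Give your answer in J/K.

In kelvin: T₁ = 435.15 K, T₂ = 333.65 K. ΔS = ∫dQ_rev/T = m c ln(T₂/T₁) = 388 × 0.138 × ln(333.65/435.15) = -14.2 J/K.

ΔS = -14.2 J/K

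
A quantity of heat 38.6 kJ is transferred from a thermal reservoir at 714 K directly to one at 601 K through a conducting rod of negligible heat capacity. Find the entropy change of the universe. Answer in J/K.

ΔS_hot = −Q/T_H = −38600/714 = -54.06 J/K and ΔS_cold = +Q/T_C = 38600/601 = 64.23 J/K.
ΔS_total = -54.06 + 64.23 = 10.2 J/K, positive as the second law requires.

ΔS_total = 10.2 J/K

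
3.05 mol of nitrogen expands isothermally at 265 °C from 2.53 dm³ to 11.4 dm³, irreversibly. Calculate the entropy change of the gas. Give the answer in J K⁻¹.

Entropy is a state function, so ΔS_gas depends only on the end states.
For an isothermal ideal gas ΔS_gas = nR ln(V₂/V₁) = 3.05 × 8.314 × ln(11.4/2.53) = 38.2 J/K.

ΔS_gas = 38.2 J/K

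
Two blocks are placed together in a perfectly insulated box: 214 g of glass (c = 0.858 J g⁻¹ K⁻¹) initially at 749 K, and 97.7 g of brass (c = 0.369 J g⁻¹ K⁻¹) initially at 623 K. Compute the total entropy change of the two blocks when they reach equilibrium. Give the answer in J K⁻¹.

ΔS_total = 0.49 J/K

Energy balance: T_f = (m₁c₁T₁ + m₂c₂T₂)/(m₁c₁ + m₂c₂) = 728.32 K.
ΔS₁ = m₁c₁ ln(T_f/T₁) = 183.612 × ln(728.32/749) = -5.141 J/K.
ΔS₂ = m₂c₂ ln(T_f/T₂) = 36.0513 × ln(728.32/623) = 5.631 J/K.
ΔS_total = -5.141 + 5.631 = 0.49 J/K.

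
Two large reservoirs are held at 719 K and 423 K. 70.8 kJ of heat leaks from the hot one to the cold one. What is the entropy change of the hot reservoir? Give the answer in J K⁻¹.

The hot reservoir loses heat Q, so ΔS_hot = −Q/T_H = −70800/719 = -98.5 J/K.

ΔS_hot = -98.5 J/K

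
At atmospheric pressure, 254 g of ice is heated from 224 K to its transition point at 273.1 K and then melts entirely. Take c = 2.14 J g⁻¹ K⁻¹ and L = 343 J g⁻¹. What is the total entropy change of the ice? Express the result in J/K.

Warming step: ΔS₁ = m c ln(T_tr/T_i) = 254 × 2.14 × ln(273.1/224) = 107.7 J/K.
Phase change: ΔS₂ = +mL/T_tr = 254 × 343 / 273.1 = 319 J/K.
ΔS_total = (107.7) + (319) = 427 J/K.

ΔS = 427 J/K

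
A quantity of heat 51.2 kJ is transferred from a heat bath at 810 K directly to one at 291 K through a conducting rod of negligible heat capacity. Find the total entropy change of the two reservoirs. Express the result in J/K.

ΔS_total = 113 J/K

ΔS_hot = −Q/T_H = −51200/810 = -63.21 J/K and ΔS_cold = +Q/T_C = 51200/291 = 175.9 J/K.
ΔS_total = -63.21 + 175.9 = 113 J/K, positive as the second law requires.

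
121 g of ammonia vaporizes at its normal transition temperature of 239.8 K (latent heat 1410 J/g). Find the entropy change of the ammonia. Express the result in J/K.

Heat absorbed by the substance: Q = mL = 121 × 1410 = 170610 J.
At constant T, ΔS = Q_rev/T = 170610 / 239.8 = 711 J/K.

ΔS = 711 J/K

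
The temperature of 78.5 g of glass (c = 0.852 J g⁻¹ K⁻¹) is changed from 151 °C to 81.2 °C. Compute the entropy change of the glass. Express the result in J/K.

ΔS = -12 J/K

In kelvin: T₁ = 424.15 K, T₂ = 354.35 K. ΔS = ∫dQ_rev/T = m c ln(T₂/T₁) = 78.5 × 0.852 × ln(354.35/424.15) = -12 J/K.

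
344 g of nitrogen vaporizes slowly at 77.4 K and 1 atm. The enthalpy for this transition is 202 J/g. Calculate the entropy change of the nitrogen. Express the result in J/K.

ΔS = 898 J/K

Heat absorbed by the substance: Q = mL = 344 × 202 = 69488 J.
At constant T, ΔS = Q_rev/T = 69488 / 77.4 = 898 J/K.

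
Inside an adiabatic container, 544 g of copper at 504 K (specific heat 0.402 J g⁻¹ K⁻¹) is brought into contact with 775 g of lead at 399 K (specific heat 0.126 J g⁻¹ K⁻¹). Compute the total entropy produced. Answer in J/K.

Energy balance: T_f = (m₁c₁T₁ + m₂c₂T₂)/(m₁c₁ + m₂c₂) = 471.59 K.
ΔS₁ = m₁c₁ ln(T_f/T₁) = 218.688 × ln(471.59/504) = -14.536 J/K.
ΔS₂ = m₂c₂ ln(T_f/T₂) = 97.65 × ln(471.59/399) = 16.322 J/K.
ΔS_total = -14.536 + 16.322 = 1.79 J/K.

ΔS_total = 1.79 J/K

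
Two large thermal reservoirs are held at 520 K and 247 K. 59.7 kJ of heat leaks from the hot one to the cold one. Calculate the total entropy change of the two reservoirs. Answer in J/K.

ΔS_hot = −Q/T_H = −59700/520 = -114.8 J/K and ΔS_cold = +Q/T_C = 59700/247 = 241.7 J/K.
ΔS_total = -114.8 + 241.7 = 127 J/K, positive as the second law requires.

ΔS_total = 127 J/K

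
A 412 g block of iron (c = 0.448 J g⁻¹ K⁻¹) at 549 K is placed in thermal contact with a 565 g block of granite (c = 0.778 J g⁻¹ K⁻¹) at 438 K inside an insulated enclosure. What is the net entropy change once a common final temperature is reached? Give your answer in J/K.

Energy balance: T_f = (m₁c₁T₁ + m₂c₂T₂)/(m₁c₁ + m₂c₂) = 470.83 K.
ΔS₁ = m₁c₁ ln(T_f/T₁) = 184.576 × ln(470.83/549) = -28.353 J/K.
ΔS₂ = m₂c₂ ln(T_f/T₂) = 439.57 × ln(470.83/438) = 31.767 J/K.
ΔS_total = -28.353 + 31.767 = 3.41 J/K.

ΔS_total = 3.41 J/K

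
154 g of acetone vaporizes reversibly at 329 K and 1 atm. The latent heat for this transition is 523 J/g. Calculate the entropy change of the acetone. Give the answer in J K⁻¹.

ΔS = 245 J/K

Heat absorbed by the substance: Q = mL = 154 × 523 = 80542 J.
At constant T, ΔS = Q_rev/T = 80542 / 329 = 245 J/K.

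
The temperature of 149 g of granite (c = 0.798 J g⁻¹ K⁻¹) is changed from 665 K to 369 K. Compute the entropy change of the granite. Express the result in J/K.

ΔS = ∫dQ_rev/T = m c ln(T₂/T₁) = 149 × 0.798 × ln(369/665) = -70 J/K.

ΔS = -70 J/K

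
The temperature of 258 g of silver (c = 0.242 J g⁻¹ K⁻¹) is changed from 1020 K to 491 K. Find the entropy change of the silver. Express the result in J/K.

ΔS = -45.6 J/K

ΔS = ∫dQ_rev/T = m c ln(T₂/T₁) = 258 × 0.242 × ln(491/1020) = -45.6 J/K.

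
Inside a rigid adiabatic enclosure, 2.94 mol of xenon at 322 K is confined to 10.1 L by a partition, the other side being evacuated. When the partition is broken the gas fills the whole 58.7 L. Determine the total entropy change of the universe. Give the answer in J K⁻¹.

No heat is exchanged and no work is done, so the ideal-gas temperature stays constant.
Entropy is a state function; using a reversible isothermal path, ΔS_gas = nR ln(V₂/V₁) = 2.94 × 8.314 × ln(58.7/10.1) = 43 J/K.
The insulated surroundings exchange no heat, so ΔS_surr = 0 and ΔS_universe = ΔS_gas.

ΔS_universe = 43 J/K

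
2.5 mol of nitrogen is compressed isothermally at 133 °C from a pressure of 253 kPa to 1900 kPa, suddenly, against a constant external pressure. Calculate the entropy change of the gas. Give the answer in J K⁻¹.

ΔS_gas = -41.9 J/K

Entropy is a state function, so ΔS_gas depends only on the end states.
For an isothermal ideal gas ΔS_gas = nR ln(P₁/P₂) = 2.5 × 8.314 × ln(253/1900) = -41.9 J/K.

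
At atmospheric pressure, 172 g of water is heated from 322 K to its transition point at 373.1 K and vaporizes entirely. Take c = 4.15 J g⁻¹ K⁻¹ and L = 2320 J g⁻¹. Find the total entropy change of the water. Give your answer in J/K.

ΔS = 1170 J/K

Warming step: ΔS₁ = m c ln(T_tr/T_i) = 172 × 4.15 × ln(373.1/322) = 105.14 J/K.
Phase change: ΔS₂ = +mL/T_tr = 172 × 2320 / 373.1 = 1069.5 J/K.
ΔS_total = (105.14) + (1069.5) = 1170 J/K.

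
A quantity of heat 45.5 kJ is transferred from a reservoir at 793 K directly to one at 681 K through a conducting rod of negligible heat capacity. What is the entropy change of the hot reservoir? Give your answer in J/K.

The hot reservoir loses heat Q, so ΔS_hot = −Q/T_H = −45500/793 = -57.4 J/K.

ΔS_hot = -57.4 J/K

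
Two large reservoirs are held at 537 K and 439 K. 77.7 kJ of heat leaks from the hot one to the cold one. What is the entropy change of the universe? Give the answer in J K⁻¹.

ΔS_total = 32.3 J/K

ΔS_hot = −Q/T_H = −77700/537 = -144.7 J/K and ΔS_cold = +Q/T_C = 77700/439 = 177 J/K.
ΔS_total = -144.7 + 177 = 32.3 J/K, positive as the second law requires.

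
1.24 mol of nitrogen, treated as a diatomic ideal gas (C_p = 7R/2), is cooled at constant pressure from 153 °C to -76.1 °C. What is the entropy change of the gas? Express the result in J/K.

In kelvin: T₁ = 426.15 K, T₂ = 197.05 K. At constant pressure, ΔS = nC_p ln(T₂/T₁) with C_p = 7R/2 = 29.1 J mol⁻¹ K⁻¹.
ΔS = 1.24 × 29.1 × ln(197.05/426.15) = -27.8 J/K.

ΔS = -27.8 J/K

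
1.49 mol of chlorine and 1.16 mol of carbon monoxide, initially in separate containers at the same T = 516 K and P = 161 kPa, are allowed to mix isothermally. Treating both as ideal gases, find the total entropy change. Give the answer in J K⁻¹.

Mole fractions: x_A = 1.49/2.65 = 0.562, x_B = 0.438.
ΔS_mix = −R(n_A ln x_A + n_B ln x_B) = −8.314 × (1.49 ln 0.562 + 1.16 ln 0.438) = 15.1 J/K.

ΔS_mix = 15.1 J/K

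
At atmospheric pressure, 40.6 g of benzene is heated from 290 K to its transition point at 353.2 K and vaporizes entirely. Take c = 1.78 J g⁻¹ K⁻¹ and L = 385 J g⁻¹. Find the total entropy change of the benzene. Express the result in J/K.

ΔS = 58.5 J/K

Warming step: ΔS₁ = m c ln(T_tr/T_i) = 40.6 × 1.78 × ln(353.2/290) = 14.25 J/K.
Phase change: ΔS₂ = +mL/T_tr = 40.6 × 385 / 353.2 = 44.26 J/K.
ΔS_total = (14.25) + (44.26) = 58.5 J/K.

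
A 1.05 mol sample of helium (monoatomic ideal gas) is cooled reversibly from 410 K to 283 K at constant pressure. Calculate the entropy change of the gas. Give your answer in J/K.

ΔS = -8.09 J/K

At constant pressure, ΔS = nC_p ln(T₂/T₁) with C_p = 5R/2 = 20.79 J mol⁻¹ K⁻¹.
ΔS = 1.05 × 20.79 × ln(283/410) = -8.09 J/K.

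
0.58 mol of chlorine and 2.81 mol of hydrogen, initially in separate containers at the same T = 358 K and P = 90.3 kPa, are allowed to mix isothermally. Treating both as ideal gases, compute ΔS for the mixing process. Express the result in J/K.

ΔS_mix = 12.9 J/K

Mole fractions: x_A = 0.58/3.39 = 0.171, x_B = 0.829.
ΔS_mix = −R(n_A ln x_A + n_B ln x_B) = −8.314 × (0.58 ln 0.171 + 2.81 ln 0.829) = 12.9 J/K.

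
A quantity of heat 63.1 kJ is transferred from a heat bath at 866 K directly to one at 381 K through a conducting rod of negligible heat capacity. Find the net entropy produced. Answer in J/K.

ΔS_total = 92.8 J/K

ΔS_hot = −Q/T_H = −63100/866 = -72.864 J/K and ΔS_cold = +Q/T_C = 63100/381 = 165.62 J/K.
ΔS_total = -72.864 + 165.62 = 92.8 J/K, positive as the second law requires.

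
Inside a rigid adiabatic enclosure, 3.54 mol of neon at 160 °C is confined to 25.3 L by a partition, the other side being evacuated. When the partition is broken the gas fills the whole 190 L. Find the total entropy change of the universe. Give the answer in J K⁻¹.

For an ideal gas in free expansion Q = 0 and W = 0, so T is unchanged.
Entropy is a state function; using a reversible isothermal path, ΔS_gas = nR ln(V₂/V₁) = 3.54 × 8.314 × ln(190/25.3) = 59.3 J/K.
The insulated surroundings exchange no heat, so ΔS_surr = 0 and ΔS_universe = ΔS_gas.

ΔS_universe = 59.3 J/K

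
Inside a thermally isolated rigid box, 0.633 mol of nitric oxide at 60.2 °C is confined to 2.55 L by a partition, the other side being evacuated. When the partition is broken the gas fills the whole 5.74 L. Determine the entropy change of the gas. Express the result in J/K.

ΔS_gas = 4.27 J/K

For an ideal gas in free expansion Q = 0 and W = 0, so T is unchanged.
Entropy is a state function; using a reversible isothermal path, ΔS_gas = nR ln(V₂/V₁) = 0.633 × 8.314 × ln(5.74/2.55) = 4.27 J/K.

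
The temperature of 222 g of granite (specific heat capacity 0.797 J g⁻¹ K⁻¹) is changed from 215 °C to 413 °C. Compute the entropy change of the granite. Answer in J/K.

ΔS = 60.2 J/K

In kelvin: T₁ = 488.15 K, T₂ = 686.15 K. ΔS = ∫dQ_rev/T = m c ln(T₂/T₁) = 222 × 0.797 × ln(686.15/488.15) = 60.2 J/K.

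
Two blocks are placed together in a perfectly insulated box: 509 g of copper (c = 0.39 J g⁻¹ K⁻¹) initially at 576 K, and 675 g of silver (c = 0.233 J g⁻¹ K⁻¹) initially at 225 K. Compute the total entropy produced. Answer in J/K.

Energy balance: T_f = (m₁c₁T₁ + m₂c₂T₂)/(m₁c₁ + m₂c₂) = 420.84 K.
ΔS₁ = m₁c₁ ln(T_f/T₁) = 198.51 × ln(420.84/576) = -62.3 J/K.
ΔS₂ = m₂c₂ ln(T_f/T₂) = 157.275 × ln(420.84/225) = 98.48 J/K.
ΔS_total = -62.3 + 98.48 = 36.2 J/K.

ΔS_total = 36.2 J/K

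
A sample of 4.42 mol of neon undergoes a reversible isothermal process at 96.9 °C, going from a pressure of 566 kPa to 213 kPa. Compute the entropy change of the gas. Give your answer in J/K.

For an isothermal ideal gas ΔS_gas = nR ln(P₁/P₂) = 4.42 × 8.314 × ln(566/213) = 35.9 J/K.

ΔS_gas = 35.9 J/K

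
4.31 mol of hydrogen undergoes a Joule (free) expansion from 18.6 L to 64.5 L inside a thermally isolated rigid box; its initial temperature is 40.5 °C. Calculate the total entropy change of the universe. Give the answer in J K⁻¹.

ΔS_universe = 44.6 J/K

No heat is exchanged and no work is done, so the ideal-gas temperature stays constant.
Entropy is a state function; using a reversible isothermal path, ΔS_gas = nR ln(V₂/V₁) = 4.31 × 8.314 × ln(64.5/18.6) = 44.6 J/K.
The insulated surroundings exchange no heat, so ΔS_surr = 0 and ΔS_universe = ΔS_gas.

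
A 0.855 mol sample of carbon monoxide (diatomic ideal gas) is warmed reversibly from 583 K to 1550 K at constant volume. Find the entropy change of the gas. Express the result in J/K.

ΔS = 17.4 J/K

At constant volume, ΔS = nC_V ln(T₂/T₁) with C_V = 5R/2 = 20.79 J mol⁻¹ K⁻¹.
ΔS = 0.855 × 20.79 × ln(1550/583) = 17.4 J/K.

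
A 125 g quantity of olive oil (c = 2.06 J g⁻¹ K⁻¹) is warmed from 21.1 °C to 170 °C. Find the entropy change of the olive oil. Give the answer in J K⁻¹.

ΔS = 105 J/K

In kelvin: T₁ = 294.25 K, T₂ = 443.15 K. ΔS = ∫dQ_rev/T = m c ln(T₂/T₁) = 125 × 2.06 × ln(443.15/294.25) = 105 J/K.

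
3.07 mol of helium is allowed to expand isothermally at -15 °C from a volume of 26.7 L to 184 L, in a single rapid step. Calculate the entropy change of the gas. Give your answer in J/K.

Entropy is a state function, so ΔS_gas depends only on the end states.
For an isothermal ideal gas ΔS_gas = nR ln(V₂/V₁) = 3.07 × 8.314 × ln(184/26.7) = 49.3 J/K.

ΔS_gas = 49.3 J/K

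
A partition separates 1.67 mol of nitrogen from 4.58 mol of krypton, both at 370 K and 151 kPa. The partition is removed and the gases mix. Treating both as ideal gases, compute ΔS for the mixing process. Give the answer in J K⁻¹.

Mole fractions: x_A = 1.67/6.25 = 0.267, x_B = 0.733.
ΔS_mix = −R(n_A ln x_A + n_B ln x_B) = −8.314 × (1.67 ln 0.267 + 4.58 ln 0.733) = 30.2 J/K.

ΔS_mix = 30.2 J/K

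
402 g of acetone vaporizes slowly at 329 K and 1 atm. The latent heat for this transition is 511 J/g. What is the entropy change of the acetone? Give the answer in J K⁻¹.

ΔS = 624 J/K

Heat absorbed by the substance: Q = mL = 402 × 511 = 205422 J.
At constant T, ΔS = Q_rev/T = 205422 / 329 = 624 J/K.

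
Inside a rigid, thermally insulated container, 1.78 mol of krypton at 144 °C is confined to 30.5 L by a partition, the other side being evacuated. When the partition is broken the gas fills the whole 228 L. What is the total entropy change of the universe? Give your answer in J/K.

For an ideal gas in free expansion Q = 0 and W = 0, so T is unchanged.
Entropy is a state function; using a reversible isothermal path, ΔS_gas = nR ln(V₂/V₁) = 1.78 × 8.314 × ln(228/30.5) = 29.8 J/K.
The insulated surroundings exchange no heat, so ΔS_surr = 0 and ΔS_universe = ΔS_gas.

ΔS_universe = 29.8 J/K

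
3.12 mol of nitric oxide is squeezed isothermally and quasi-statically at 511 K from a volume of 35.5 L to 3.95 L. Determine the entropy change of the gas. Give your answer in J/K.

For an isothermal ideal gas ΔS_gas = nR ln(V₂/V₁) = 3.12 × 8.314 × ln(3.95/35.5) = -57 J/K.

ΔS_gas = -57 J/K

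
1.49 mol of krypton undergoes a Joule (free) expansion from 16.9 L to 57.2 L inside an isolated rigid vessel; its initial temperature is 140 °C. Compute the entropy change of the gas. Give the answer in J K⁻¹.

No heat is exchanged and no work is done, so the ideal-gas temperature stays constant.
Entropy is a state function; using a reversible isothermal path, ΔS_gas = nR ln(V₂/V₁) = 1.49 × 8.314 × ln(57.2/16.9) = 15.1 J/K.

ΔS_gas = 15.1 J/K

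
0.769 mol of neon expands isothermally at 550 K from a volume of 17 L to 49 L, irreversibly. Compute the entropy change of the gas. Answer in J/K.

Entropy is a state function, so ΔS_gas depends only on the end states.
For an isothermal ideal gas ΔS_gas = nR ln(V₂/V₁) = 0.769 × 8.314 × ln(49/17) = 6.77 J/K.

ΔS_gas = 6.77 J/K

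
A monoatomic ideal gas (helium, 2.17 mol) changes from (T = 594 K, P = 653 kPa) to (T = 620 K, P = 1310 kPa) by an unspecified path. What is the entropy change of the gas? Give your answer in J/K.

ΔS = -10.6 J/K

ΔS = nC_p ln(T₂/T₁) − nR ln(P₂/P₁), with C_p = 5R/2 = 20.79 J mol⁻¹ K⁻¹ for a monoatomic ideal gas.
ΔS = 2.17 × [20.79 × ln(620/594) − 8.314 × ln(1310/653)] = -10.6 J/K.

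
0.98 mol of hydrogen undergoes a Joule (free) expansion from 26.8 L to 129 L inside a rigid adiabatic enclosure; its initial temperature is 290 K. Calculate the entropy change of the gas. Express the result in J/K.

No heat is exchanged and no work is done, so the ideal-gas temperature stays constant.
Entropy is a state function; using a reversible isothermal path, ΔS_gas = nR ln(V₂/V₁) = 0.98 × 8.314 × ln(129/26.8) = 12.8 J/K.

ΔS_gas = 12.8 J/K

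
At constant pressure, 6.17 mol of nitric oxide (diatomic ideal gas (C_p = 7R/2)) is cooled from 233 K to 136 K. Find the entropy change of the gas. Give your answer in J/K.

ΔS = -96.7 J/K

At constant pressure, ΔS = nC_p ln(T₂/T₁) with C_p = 7R/2 = 29.1 J mol⁻¹ K⁻¹.
ΔS = 6.17 × 29.1 × ln(136/233) = -96.7 J/K.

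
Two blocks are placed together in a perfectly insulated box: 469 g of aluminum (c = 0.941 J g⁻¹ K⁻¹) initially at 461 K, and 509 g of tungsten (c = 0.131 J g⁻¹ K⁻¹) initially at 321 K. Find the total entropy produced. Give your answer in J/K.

ΔS_total = 3.47 J/K

Energy balance: T_f = (m₁c₁T₁ + m₂c₂T₂)/(m₁c₁ + m₂c₂) = 442.62 K.
ΔS₁ = m₁c₁ ln(T_f/T₁) = 441.329 × ln(442.62/461) = -17.95 J/K.
ΔS₂ = m₂c₂ ln(T_f/T₂) = 66.679 × ln(442.62/321) = 21.42 J/K.
ΔS_total = -17.95 + 21.42 = 3.47 J/K.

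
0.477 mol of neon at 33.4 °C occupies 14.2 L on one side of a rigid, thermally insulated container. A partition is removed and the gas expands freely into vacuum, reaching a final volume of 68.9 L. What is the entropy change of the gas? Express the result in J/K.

ΔS_gas = 6.26 J/K

For an ideal gas in free expansion Q = 0 and W = 0, so T is unchanged.
Entropy is a state function; using a reversible isothermal path, ΔS_gas = nR ln(V₂/V₁) = 0.477 × 8.314 × ln(68.9/14.2) = 6.26 J/K.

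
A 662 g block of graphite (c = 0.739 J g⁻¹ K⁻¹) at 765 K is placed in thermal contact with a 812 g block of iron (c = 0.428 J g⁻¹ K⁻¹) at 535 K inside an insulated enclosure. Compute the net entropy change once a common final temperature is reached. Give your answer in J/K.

ΔS_total = 12.7 J/K

Energy balance: T_f = (m₁c₁T₁ + m₂c₂T₂)/(m₁c₁ + m₂c₂) = 669.47 K.
ΔS₁ = m₁c₁ ln(T_f/T₁) = 489.218 × ln(669.47/765) = -65.25 J/K.
ΔS₂ = m₂c₂ ln(T_f/T₂) = 347.536 × ln(669.47/535) = 77.93 J/K.
ΔS_total = -65.25 + 77.93 = 12.7 J/K.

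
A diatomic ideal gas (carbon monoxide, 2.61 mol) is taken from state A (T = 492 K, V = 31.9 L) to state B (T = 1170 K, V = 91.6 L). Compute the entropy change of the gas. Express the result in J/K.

Entropy is a state function: ΔS = nC_V ln(T₂/T₁) + nR ln(V₂/V₁), with C_V = 5R/2 = 20.79 J mol⁻¹ K⁻¹ for a diatomic ideal gas.
ΔS = 2.61 × [20.79 × ln(1170/492) + 8.314 × ln(91.6/31.9)] = 69.9 J/K.

ΔS = 69.9 J/K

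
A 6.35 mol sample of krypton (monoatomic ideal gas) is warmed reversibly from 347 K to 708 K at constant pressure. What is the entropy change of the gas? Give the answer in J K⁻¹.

ΔS = 94.1 J/K

At constant pressure, ΔS = nC_p ln(T₂/T₁) with C_p = 5R/2 = 20.79 J mol⁻¹ K⁻¹.
ΔS = 6.35 × 20.79 × ln(708/347) = 94.1 J/K.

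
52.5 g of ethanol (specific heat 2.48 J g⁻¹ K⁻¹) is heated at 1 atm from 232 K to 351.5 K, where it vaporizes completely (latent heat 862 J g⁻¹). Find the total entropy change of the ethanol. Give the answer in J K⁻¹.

ΔS = 183 J/K

Warming step: ΔS₁ = m c ln(T_tr/T_i) = 52.5 × 2.48 × ln(351.5/232) = 54.09 J/K.
Phase change: ΔS₂ = +mL/T_tr = 52.5 × 862 / 351.5 = 128.7 J/K.
ΔS_total = (54.09) + (128.7) = 183 J/K.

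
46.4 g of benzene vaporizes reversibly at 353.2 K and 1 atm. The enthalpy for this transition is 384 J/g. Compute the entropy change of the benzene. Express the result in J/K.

ΔS = 50.4 J/K

Heat absorbed by the substance: Q = mL = 46.4 × 384 = 17817.6 J.
At constant T, ΔS = Q_rev/T = 17817.6 / 353.2 = 50.4 J/K.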